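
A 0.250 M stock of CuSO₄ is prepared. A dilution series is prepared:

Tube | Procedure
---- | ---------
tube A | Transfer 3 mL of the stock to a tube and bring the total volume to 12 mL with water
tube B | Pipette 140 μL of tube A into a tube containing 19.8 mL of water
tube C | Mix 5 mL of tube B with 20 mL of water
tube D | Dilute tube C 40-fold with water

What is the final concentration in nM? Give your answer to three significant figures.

2.19 × 10^3 nM

Step 1: 3 mL brought to 12 mL → factor 12/3 = 4
Step 2: 140 μL + 19.8 mL = 19940 μL total → factor 19940/140 = 142.43
Step 3: 5 mL + 20 mL = 25 mL total → factor 25/5 = 5
Step 4: 40-fold → factor 40
Overall dilution factor = 4 × 142.43 × 5 × 40 = 1.1394 × 10^5
Final = 0.250 M / 1.1394 × 10^5 = 2.194 × 10^-6 M = 2.19 × 10^3 nM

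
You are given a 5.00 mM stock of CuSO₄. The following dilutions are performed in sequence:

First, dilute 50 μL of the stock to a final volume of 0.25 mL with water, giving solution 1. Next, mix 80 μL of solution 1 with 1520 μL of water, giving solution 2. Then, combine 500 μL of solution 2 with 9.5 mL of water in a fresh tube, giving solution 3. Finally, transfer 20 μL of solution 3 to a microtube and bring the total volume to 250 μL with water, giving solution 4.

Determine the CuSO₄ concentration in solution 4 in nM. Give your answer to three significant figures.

200 nM

Step 1: 50 μL brought to 0.25 mL → factor 250/50 = 5
Step 2: 80 μL + 1520 μL = 1600 μL total → factor 1600/80 = 20
Step 3: 500 μL + 9.5 mL = 10000 μL total → factor 10000/500 = 20
Step 4: 20 μL brought to 250 μL → factor 250/20 = 12.5
Overall dilution factor = 5 × 20 × 20 × 12.5 = 25000
Final = 5.00 mM / 25000 = 0.0002000 mM = 200 nM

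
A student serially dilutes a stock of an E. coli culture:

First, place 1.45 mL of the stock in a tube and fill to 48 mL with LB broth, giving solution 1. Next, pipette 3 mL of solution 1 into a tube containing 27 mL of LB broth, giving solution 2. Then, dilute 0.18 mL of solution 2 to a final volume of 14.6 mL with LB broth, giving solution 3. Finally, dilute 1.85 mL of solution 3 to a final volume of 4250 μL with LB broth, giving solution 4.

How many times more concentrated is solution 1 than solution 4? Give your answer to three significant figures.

Step 1: 1.45 mL brought to 48 mL → factor 48/1.45 = 33.103
Step 2: 3 mL + 27 mL = 30 mL total → factor 30/3 = 10
Step 3: 0.18 mL brought to 14.6 mL → factor 14.6/0.18 = 81.111
Step 4: 1.85 mL brought to 4250 μL → factor 4.25/1.85 = 2.2973
Dilution factor to solution 1 = 33.103; to solution 4 = 61684
[solution 1]/[solution 4] = (factor to solution 4)/(factor to solution 1) = 61684/33.103 = 1.86 × 10^3

1.86 × 10^3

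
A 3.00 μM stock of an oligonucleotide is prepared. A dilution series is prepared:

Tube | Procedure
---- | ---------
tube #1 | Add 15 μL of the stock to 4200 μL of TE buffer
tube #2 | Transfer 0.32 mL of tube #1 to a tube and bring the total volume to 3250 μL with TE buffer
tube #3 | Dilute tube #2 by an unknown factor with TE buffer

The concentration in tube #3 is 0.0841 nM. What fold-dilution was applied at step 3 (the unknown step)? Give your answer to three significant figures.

Step 1: 15 μL + 4200 μL = 4215 μL total → factor 4215/15 = 281
Step 2: 0.32 mL brought to 3250 μL → factor 3.25/0.32 = 10.156
Step 3: unknown factor x
Product of known-step factors = 2853.9
Overall factor = 3.00 μM / (0.0841 nM) = 35672
x = 35672 / 2853.9 = 12.5

12.5-fold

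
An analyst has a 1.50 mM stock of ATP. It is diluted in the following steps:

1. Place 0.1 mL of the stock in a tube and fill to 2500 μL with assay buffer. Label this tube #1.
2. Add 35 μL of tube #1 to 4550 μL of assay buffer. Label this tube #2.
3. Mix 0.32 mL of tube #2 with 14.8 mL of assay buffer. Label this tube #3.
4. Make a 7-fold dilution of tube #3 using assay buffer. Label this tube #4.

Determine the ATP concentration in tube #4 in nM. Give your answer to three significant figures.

Step 1: 0.1 mL brought to 2500 μL → factor 2.5/0.1 = 25
Step 2: 35 μL + 4550 μL = 4585 μL total → factor 4585/35 = 131
Step 3: 0.32 mL + 14.8 mL = 15.12 mL total → factor 15.12/0.32 = 47.25
Step 4: 7-fold → factor 7
Overall dilution factor = 25 × 131 × 47.25 × 7 = 1.0832 × 10^6
Final = 1.50 mM / 1.0832 × 10^6 = 1.385 × 10^-6 mM = 1.38 nM

1.38 nM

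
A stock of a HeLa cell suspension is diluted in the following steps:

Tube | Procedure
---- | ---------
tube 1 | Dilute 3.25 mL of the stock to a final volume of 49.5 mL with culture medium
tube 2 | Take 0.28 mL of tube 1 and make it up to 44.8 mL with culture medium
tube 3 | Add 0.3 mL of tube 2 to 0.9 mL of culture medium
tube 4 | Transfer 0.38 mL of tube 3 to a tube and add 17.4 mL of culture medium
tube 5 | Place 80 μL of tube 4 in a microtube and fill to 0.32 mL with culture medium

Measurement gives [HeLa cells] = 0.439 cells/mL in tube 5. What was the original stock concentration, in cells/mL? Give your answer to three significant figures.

Step 1: 3.25 mL brought to 49.5 mL → factor 49.5/3.25 = 15.231
Step 2: 0.28 mL brought to 44.8 mL → factor 44.8/0.28 = 160
Step 3: 0.3 mL + 0.9 mL = 1.2 mL total → factor 1.2/0.3 = 4
Step 4: 0.38 mL + 17.4 mL = 17.78 mL total → factor 17.78/0.38 = 46.789
Step 5: 80 μL brought to 0.32 mL → factor 320/80 = 4
Overall dilution factor = 15.231 × 160 × 4 × 46.789 × 4 = 1.8244 × 10^6
Stock = 0.439 cells/mL × 1.8244 × 10^6 = 8.01 × 10^5 cells/mL

8.01 × 10^5 cells/mL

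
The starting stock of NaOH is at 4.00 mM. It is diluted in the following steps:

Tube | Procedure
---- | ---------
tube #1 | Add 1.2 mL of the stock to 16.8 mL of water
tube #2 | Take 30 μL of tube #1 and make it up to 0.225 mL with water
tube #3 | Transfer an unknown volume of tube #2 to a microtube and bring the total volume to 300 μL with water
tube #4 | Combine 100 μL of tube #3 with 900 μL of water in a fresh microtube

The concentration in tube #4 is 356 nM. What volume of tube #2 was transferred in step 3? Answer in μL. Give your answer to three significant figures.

Step 1: 1.2 mL + 16.8 mL = 18 mL total → factor 18/1.2 = 15
Step 2: 30 μL brought to 0.225 mL → factor 225/30 = 7.5
Step 3: v brought to 300 μL → factor = 300 μL/v
Step 4: 100 μL + 900 μL = 1000 μL total → factor 1000/100 = 10
Product of known-step factors = 1125
Overall factor = 4.00 mM / (356 nM) = 11236
Step-3 factor = 11236 / 1125 = 9.9875
v = 300 μL / 9.9875 = 30.0 μL

30.0 μL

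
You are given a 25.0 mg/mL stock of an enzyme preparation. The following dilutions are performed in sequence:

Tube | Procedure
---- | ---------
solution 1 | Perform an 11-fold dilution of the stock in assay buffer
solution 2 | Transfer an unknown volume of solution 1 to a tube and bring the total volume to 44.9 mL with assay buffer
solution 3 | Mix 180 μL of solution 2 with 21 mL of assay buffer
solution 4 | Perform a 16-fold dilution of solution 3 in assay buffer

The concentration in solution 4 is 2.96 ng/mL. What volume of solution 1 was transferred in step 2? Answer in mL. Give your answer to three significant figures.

Step 1: 11-fold → factor 11
Step 2: v brought to 44.9 mL → factor = 44.9 mL/v
Step 3: 180 μL + 21 mL = 21180 μL total → factor 21180/180 = 117.67
Step 4: 16-fold → factor 16
Product of known-step factors = 20709
Overall factor = 25.0 mg/mL / (2.96 ng/mL) = 8.4459 × 10^6
Step-2 factor = 8.4459 × 10^6 / 20709 = 407.83
v = 44.9 mL / 407.83 = 0.110 mL

0.110 mL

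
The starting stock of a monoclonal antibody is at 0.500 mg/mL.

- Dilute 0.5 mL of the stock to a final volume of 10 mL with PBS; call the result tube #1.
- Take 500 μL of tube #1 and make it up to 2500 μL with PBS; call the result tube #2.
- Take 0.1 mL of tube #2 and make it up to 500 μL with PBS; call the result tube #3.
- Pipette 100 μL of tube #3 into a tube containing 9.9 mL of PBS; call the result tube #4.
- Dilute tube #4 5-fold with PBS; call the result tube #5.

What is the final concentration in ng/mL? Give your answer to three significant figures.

Step 1: 0.5 mL brought to 10 mL → factor 10/0.5 = 20
Step 2: 500 μL brought to 2500 μL → factor 2500/500 = 5
Step 3: 0.1 mL brought to 500 μL → factor 0.5/0.1 = 5
Step 4: 100 μL + 9.9 mL = 10000 μL total → factor 10000/100 = 100
Step 5: 5-fold → factor 5
Overall dilution factor = 20 × 5 × 5 × 100 × 5 = 2.5 × 10^5
Final = 0.500 mg/mL / 2.5 × 10^5 = 2.000 × 10^-6 mg/mL = 2.00 ng/mL

2.00 ng/mL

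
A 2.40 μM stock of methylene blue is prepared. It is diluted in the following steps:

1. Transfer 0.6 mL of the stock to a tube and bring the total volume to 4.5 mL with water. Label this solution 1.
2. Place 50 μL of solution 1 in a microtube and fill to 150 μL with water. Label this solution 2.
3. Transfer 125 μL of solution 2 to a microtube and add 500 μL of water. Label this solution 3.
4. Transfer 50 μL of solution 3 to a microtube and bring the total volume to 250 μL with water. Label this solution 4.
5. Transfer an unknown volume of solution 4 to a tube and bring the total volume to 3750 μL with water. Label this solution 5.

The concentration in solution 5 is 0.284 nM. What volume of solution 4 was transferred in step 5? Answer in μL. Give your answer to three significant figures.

Step 1: 0.6 mL brought to 4.5 mL → factor 4.5/0.6 = 7.5
Step 2: 50 μL brought to 150 μL → factor 150/50 = 3
Step 3: 125 μL + 500 μL = 625 μL total → factor 625/125 = 5
Step 4: 50 μL brought to 250 μL → factor 250/50 = 5
Step 5: v brought to 3750 μL → factor = 3750 μL/v
Product of known-step factors = 562.5
Overall factor = 2.40 μM / (0.284 nM) = 8450.7
Step-5 factor = 8450.7 / 562.5 = 15.023
v = 3750 μL / 15.023 = 250 μL

250 μL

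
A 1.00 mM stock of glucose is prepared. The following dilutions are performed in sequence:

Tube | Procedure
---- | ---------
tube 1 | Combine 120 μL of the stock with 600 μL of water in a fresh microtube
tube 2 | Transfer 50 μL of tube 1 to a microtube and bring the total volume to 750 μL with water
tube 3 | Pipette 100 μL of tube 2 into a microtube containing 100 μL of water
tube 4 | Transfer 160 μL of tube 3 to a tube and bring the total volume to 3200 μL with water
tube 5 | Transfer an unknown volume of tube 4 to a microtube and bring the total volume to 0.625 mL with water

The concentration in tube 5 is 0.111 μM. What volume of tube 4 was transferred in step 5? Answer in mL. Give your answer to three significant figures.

0.250 mL

Step 1: 120 μL + 600 μL = 720 μL total → factor 720/120 = 6
Step 2: 50 μL brought to 750 μL → factor 750/50 = 15
Step 3: 100 μL + 100 μL = 200 μL total → factor 200/100 = 2
Step 4: 160 μL brought to 3200 μL → factor 3200/160 = 20
Step 5: v brought to 0.625 mL → factor = 0.625 mL/v
Product of known-step factors = 3600
Overall factor = 1.00 mM / (0.111 μM) = 9009
Step-5 factor = 9009 / 3600 = 2.5025
v = 0.625 mL / 2.5025 = 0.250 mL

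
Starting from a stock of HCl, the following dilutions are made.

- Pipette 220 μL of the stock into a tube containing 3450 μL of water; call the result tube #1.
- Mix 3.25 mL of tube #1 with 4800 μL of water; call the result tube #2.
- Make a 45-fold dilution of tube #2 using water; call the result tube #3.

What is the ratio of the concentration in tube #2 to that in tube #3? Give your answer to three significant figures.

45.0

Step 1: 220 μL + 3450 μL = 3670 μL total → factor 3670/220 = 16.682
Step 2: 3.25 mL + 4800 μL = 8.05 mL total → factor 8.05/3.25 = 2.4769
Step 3: 45-fold → factor 45
Dilution factor to tube #2 = 41.32; to tube #3 = 1859.4
[tube #2]/[tube #3] = (factor to tube #3)/(factor to tube #2) = 1859.4/41.32 = 45.0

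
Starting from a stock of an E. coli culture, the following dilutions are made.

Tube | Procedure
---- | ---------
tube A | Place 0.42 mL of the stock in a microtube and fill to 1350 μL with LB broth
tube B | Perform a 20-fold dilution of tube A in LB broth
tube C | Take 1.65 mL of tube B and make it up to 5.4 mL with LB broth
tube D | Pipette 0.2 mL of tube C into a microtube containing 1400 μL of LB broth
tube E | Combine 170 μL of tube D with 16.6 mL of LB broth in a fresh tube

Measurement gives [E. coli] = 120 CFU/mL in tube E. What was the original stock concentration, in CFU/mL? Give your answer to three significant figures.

1.99 × 10^7 CFU/mL

Step 1: 0.42 mL brought to 1350 μL → factor 1.35/0.42 = 3.2143
Step 2: 20-fold → factor 20
Step 3: 1.65 mL brought to 5.4 mL → factor 5.4/1.65 = 3.2727
Step 4: 0.2 mL + 1400 μL = 1.6 mL total → factor 1.6/0.2 = 8
Step 5: 170 μL + 16.6 mL = 16770 μL total → factor 16770/170 = 98.647
Overall dilution factor = 3.2143 × 20 × 3.2727 × 8 × 98.647 = 1.6603 × 10^5
Stock = 120 CFU/mL × 1.6603 × 10^5 = 1.99 × 10^7 CFU/mL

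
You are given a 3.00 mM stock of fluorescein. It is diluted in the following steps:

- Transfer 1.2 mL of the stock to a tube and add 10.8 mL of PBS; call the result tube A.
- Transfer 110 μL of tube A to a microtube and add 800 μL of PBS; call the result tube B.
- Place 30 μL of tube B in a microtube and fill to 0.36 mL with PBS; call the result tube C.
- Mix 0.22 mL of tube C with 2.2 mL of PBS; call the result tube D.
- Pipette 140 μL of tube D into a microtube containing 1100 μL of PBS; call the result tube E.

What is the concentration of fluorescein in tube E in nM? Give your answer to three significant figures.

31.0 nM

Step 1: 1.2 mL + 10.8 mL = 12 mL total → factor 12/1.2 = 10
Step 2: 110 μL + 800 μL = 910 μL total → factor 910/110 = 8.2727
Step 3: 30 μL brought to 0.36 mL → factor 360/30 = 12
Step 4: 0.22 mL + 2.2 mL = 2.42 mL total → factor 2.42/0.22 = 11
Step 5: 140 μL + 1100 μL = 1240 μL total → factor 1240/140 = 8.8571
Overall dilution factor = 10 × 8.2727 × 12 × 11 × 8.8571 = 96720
Final = 3.00 mM / 96720 = 3.102 × 10^-5 mM = 31.0 nM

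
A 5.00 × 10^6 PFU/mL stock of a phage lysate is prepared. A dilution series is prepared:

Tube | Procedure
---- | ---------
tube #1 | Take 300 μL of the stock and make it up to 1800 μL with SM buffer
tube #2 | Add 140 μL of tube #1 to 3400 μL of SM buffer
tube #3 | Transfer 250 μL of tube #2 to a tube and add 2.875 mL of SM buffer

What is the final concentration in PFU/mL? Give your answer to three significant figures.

2.64 × 10^3 PFU/mL

Step 1: 300 μL brought to 1800 μL → factor 1800/300 = 6
Step 2: 140 μL + 3400 μL = 3540 μL total → factor 3540/140 = 25.286
Step 3: 250 μL + 2.875 mL = 3125 μL total → factor 3125/250 = 12.5
Overall dilution factor = 6 × 25.286 × 12.5 = 1896.4
Final = 5.00 × 10^6 PFU/mL / 1896.4 = 2.64 × 10^3 PFU/mL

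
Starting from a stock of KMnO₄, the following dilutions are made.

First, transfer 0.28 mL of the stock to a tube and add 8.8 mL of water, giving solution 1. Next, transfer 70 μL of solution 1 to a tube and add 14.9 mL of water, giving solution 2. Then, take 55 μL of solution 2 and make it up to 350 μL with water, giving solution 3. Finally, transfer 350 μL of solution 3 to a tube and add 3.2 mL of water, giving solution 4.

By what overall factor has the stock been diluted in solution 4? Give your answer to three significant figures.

4.48 × 10^5

Step 1: 0.28 mL + 8.8 mL = 9.08 mL total → factor 9.08/0.28 = 32.429
Step 2: 70 μL + 14.9 mL = 14970 μL total → factor 14970/70 = 213.86
Step 3: 55 μL brought to 350 μL → factor 350/55 = 6.3636
Step 4: 350 μL + 3.2 mL = 3550 μL total → factor 3550/350 = 10.143
Overall dilution factor = 32.429 × 213.86 × 6.3636 × 10.143 = 4.4763 × 10^5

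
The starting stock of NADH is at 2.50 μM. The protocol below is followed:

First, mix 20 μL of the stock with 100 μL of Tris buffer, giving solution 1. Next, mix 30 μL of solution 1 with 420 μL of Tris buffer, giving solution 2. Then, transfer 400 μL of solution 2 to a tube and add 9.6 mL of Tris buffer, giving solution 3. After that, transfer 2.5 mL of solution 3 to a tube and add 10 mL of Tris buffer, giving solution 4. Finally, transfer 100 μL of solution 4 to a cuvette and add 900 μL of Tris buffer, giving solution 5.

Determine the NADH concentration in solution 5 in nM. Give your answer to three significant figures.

0.0222 nM

Step 1: 20 μL + 100 μL = 120 μL total → factor 120/20 = 6
Step 2: 30 μL + 420 μL = 450 μL total → factor 450/30 = 15
Step 3: 400 μL + 9.6 mL = 10000 μL total → factor 10000/400 = 25
Step 4: 2.5 mL + 10 mL = 12.5 mL total → factor 12.5/2.5 = 5
Step 5: 100 μL + 900 μL = 1000 μL total → factor 1000/100 = 10
Overall dilution factor = 6 × 15 × 25 × 5 × 10 = 1.125 × 10^5
Final = 2.50 μM / 1.125 × 10^5 = 2.222 × 10^-5 μM = 0.0222 nM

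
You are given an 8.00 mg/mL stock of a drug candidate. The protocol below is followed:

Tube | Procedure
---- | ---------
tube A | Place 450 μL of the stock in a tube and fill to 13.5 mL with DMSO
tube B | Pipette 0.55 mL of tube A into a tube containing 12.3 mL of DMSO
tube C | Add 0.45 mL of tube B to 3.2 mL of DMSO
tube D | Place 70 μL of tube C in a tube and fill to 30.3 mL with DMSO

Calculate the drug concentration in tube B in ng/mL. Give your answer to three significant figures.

Step 1: 450 μL brought to 13.5 mL → factor 13500/450 = 30
Step 2: 0.55 mL + 12.3 mL = 12.85 mL total → factor 12.85/0.55 = 23.364
Dilution factor through tube B = 30 × 23.364 = 700.91
[tube B] = 8.00 mg/mL / 700.91 = 0.01141 mg/mL = 1.14 × 10^4 ng/mL

1.14 × 10^4 ng/mL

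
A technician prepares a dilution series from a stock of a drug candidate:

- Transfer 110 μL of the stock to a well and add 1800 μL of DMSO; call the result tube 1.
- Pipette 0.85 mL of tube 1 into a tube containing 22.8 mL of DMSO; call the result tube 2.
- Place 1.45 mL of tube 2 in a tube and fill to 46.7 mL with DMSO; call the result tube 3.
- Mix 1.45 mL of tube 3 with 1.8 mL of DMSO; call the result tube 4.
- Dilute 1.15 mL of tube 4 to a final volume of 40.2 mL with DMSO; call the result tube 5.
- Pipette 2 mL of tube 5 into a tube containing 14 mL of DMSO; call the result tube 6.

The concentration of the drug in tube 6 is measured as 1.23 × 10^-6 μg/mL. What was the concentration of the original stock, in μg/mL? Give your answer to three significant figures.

Step 1: 110 μL + 1800 μL = 1910 μL total → factor 1910/110 = 17.364
Step 2: 0.85 mL + 22.8 mL = 23.65 mL total → factor 23.65/0.85 = 27.824
Step 3: 1.45 mL brought to 46.7 mL → factor 46.7/1.45 = 32.207
Step 4: 1.45 mL + 1.8 mL = 3.25 mL total → factor 3.25/1.45 = 2.2414
Step 5: 1.15 mL brought to 40.2 mL → factor 40.2/1.15 = 34.957
Step 6: 2 mL + 14 mL = 16 mL total → factor 16/2 = 8
Overall dilution factor = 17.364 × 27.824 × 32.207 × 2.2414 × 34.957 × 8 = 9.7529 × 10^6
Stock = 1.23 × 10^-6 μg/mL × 9.7529 × 10^6 = 12.0 μg/mL

12.0 μg/mL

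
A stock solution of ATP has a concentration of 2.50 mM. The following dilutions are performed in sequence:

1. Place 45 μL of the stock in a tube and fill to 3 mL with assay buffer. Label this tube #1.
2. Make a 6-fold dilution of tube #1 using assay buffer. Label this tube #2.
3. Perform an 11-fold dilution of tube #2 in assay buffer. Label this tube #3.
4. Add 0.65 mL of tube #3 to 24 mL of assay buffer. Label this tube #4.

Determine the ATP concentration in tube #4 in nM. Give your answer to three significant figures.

15.0 nM

Step 1: 45 μL brought to 3 mL → factor 3000/45 = 66.667
Step 2: 6-fold → factor 6
Step 3: 11-fold → factor 11
Step 4: 0.65 mL + 24 mL = 24.65 mL total → factor 24.65/0.65 = 37.923
Overall dilution factor = 66.667 × 6 × 11 × 37.923 = 1.6686 × 10^5
Final = 2.50 mM / 1.6686 × 10^5 = 1.498 × 10^-5 mM = 15.0 nM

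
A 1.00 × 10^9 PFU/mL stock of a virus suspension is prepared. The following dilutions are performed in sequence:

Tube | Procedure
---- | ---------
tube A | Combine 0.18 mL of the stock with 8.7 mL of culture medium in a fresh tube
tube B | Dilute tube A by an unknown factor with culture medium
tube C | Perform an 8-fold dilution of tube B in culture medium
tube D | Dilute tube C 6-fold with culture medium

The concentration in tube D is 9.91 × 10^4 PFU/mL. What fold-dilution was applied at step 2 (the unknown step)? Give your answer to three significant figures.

Step 1: 0.18 mL + 8.7 mL = 8.88 mL total → factor 8.88/0.18 = 49.333
Step 2: unknown factor x
Step 3: 8-fold → factor 8
Step 4: 6-fold → factor 6
Product of known-step factors = 2368
Overall factor = 1.00 × 10^9 PFU/mL / (9.91 × 10^4 PFU/mL) = 10091
x = 10091 / 2368 = 4.26

4.26-fold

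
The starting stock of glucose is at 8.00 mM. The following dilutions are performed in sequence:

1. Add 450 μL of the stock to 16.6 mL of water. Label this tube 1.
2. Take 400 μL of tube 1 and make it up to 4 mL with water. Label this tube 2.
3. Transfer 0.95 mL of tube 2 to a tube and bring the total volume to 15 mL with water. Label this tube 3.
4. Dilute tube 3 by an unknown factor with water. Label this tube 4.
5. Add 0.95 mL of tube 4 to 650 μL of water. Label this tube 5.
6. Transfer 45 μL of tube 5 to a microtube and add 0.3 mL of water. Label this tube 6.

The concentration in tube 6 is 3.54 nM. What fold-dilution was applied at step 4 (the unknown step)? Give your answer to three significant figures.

Step 1: 450 μL + 16.6 mL = 17050 μL total → factor 17050/450 = 37.889
Step 2: 400 μL brought to 4 mL → factor 4000/400 = 10
Step 3: 0.95 mL brought to 15 mL → factor 15/0.95 = 15.789
Step 4: unknown factor x
Step 5: 0.95 mL + 650 μL = 1.6 mL total → factor 1.6/0.95 = 1.6842
Step 6: 45 μL + 0.3 mL = 345 μL total → factor 345/45 = 7.6667
Product of known-step factors = 77247
Overall factor = 8.00 mM / (3.54 nM) = 2.2599 × 10^6
x = 2.2599 × 10^6 / 77247 = 29.3

29.3-fold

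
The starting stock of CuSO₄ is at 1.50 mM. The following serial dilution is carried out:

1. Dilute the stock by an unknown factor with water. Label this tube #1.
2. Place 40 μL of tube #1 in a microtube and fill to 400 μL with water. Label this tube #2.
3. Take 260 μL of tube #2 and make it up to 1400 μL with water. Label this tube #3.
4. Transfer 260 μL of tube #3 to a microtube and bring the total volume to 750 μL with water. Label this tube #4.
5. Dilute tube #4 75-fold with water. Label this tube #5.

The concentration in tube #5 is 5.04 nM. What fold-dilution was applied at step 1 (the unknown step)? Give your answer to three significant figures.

Step 1: unknown factor x
Step 2: 40 μL brought to 400 μL → factor 400/40 = 10
Step 3: 260 μL brought to 1400 μL → factor 1400/260 = 5.3846
Step 4: 260 μL brought to 750 μL → factor 750/260 = 2.8846
Step 5: 75-fold → factor 75
Product of known-step factors = 11649
Overall factor = 1.50 mM / (5.04 nM) = 2.9762 × 10^5
x = 2.9762 × 10^5 / 11649 = 25.5

25.5-fold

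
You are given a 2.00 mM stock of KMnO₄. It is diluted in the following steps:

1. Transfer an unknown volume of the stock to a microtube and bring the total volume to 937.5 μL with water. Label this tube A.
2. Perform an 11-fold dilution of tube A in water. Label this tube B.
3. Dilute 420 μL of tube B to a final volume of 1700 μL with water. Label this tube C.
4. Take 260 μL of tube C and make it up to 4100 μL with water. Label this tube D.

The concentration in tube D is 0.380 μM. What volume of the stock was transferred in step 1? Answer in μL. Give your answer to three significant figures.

Step 1: v brought to 937.5 μL → factor = 937.5 μL/v
Step 2: 11-fold → factor 11
Step 3: 420 μL brought to 1700 μL → factor 1700/420 = 4.0476
Step 4: 260 μL brought to 4100 μL → factor 4100/260 = 15.769
Product of known-step factors = 702.11
Overall factor = 2.00 mM / (0.380 μM) = 5263.2
Step-1 factor = 5263.2 / 702.11 = 7.4962
v = 937.5 μL / 7.4962 = 125 μL

125 μL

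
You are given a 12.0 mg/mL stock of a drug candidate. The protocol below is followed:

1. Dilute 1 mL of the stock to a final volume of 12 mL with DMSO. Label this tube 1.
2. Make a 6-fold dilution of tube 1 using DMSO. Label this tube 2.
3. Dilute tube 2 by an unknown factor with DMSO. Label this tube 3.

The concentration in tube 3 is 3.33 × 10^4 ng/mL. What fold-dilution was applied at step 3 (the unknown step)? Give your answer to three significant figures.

5.01-fold

Step 1: 1 mL brought to 12 mL → factor 12/1 = 12
Step 2: 6-fold → factor 6
Step 3: unknown factor x
Product of known-step factors = 72
Overall factor = 12.0 mg/mL / (3.33 × 10^4 ng/mL) = 360.36
x = 360.36 / 72 = 5.01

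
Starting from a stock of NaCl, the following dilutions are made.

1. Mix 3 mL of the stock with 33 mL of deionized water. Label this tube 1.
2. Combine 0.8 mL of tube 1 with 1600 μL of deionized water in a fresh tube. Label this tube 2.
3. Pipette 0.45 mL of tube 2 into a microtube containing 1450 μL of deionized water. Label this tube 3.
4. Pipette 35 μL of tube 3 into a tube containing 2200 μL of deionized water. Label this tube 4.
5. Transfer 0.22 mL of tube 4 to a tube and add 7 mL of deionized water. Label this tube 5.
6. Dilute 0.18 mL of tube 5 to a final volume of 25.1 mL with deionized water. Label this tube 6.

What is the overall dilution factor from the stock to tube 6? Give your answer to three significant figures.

Step 1: 3 mL + 33 mL = 36 mL total → factor 36/3 = 12
Step 2: 0.8 mL + 1600 μL = 2.4 mL total → factor 2.4/0.8 = 3
Step 3: 0.45 mL + 1450 μL = 1.9 mL total → factor 1.9/0.45 = 4.2222
Step 4: 35 μL + 2200 μL = 2235 μL total → factor 2235/35 = 63.857
Step 5: 0.22 mL + 7 mL = 7.22 mL total → factor 7.22/0.22 = 32.818
Step 6: 0.18 mL brought to 25.1 mL → factor 25.1/0.18 = 139.44
Overall dilution factor = 12 × 3 × 4.2222 × 63.857 × 32.818 × 139.44 = 4.4419 × 10^7

4.44 × 10^7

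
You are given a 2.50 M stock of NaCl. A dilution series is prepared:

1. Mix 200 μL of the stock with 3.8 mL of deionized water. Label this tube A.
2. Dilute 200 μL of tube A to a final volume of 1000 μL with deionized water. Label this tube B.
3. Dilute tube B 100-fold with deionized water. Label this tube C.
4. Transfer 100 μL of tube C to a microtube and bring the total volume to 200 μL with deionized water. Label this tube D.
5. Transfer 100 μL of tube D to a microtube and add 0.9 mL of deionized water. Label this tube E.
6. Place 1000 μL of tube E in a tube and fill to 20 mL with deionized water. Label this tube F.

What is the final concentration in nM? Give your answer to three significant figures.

Step 1: 200 μL + 3.8 mL = 4000 μL total → factor 4000/200 = 20
Step 2: 200 μL brought to 1000 μL → factor 1000/200 = 5
Step 3: 100-fold → factor 100
Step 4: 100 μL brought to 200 μL → factor 200/100 = 2
Step 5: 100 μL + 0.9 mL = 1000 μL total → factor 1000/100 = 10
Step 6: 1000 μL brought to 20 mL → factor 20000/1000 = 20
Overall dilution factor = 20 × 5 × 100 × 2 × 10 × 20 = 4 × 10^6
Final = 2.50 M / 4 × 10^6 = 6.250 × 10^-7 M = 625 nM

625 nM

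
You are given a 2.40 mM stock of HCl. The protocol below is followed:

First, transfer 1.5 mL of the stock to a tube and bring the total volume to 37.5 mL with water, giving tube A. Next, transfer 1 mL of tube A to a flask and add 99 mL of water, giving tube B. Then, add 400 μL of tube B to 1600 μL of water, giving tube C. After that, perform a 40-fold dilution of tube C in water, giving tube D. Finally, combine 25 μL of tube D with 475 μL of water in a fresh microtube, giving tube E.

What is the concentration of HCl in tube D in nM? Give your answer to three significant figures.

4.80 nM

Step 1: 1.5 mL brought to 37.5 mL → factor 37.5/1.5 = 25
Step 2: 1 mL + 99 mL = 100 mL total → factor 100/1 = 100
Step 3: 400 μL + 1600 μL = 2000 μL total → factor 2000/400 = 5
Step 4: 40-fold → factor 40
Dilution factor through tube D = 25 × 100 × 5 × 40 = 5 × 10^5
[tube D] = 2.40 mM / 5 × 10^5 = 4.800 × 10^-6 mM = 4.80 nM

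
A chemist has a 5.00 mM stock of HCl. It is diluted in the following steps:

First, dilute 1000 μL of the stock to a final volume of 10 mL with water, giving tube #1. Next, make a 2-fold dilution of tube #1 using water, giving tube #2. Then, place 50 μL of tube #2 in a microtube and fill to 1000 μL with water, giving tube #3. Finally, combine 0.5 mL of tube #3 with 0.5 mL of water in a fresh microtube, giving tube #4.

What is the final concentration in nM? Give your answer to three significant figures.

Step 1: 1000 μL brought to 10 mL → factor 10000/1000 = 10
Step 2: 2-fold → factor 2
Step 3: 50 μL brought to 1000 μL → factor 1000/50 = 20
Step 4: 0.5 mL + 0.5 mL = 1 mL total → factor 1/0.5 = 2
Overall dilution factor = 10 × 2 × 20 × 2 = 800
Final = 5.00 mM / 800 = 0.006250 mM = 6.25 × 10^3 nM

6.25 × 10^3 nM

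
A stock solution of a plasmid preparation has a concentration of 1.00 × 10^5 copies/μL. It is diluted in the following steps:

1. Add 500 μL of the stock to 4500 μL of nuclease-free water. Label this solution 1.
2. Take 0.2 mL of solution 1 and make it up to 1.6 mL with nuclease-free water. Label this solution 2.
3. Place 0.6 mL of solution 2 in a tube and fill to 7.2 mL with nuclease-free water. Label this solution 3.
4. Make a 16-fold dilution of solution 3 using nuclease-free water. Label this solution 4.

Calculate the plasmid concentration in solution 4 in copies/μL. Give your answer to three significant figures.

Step 1: 500 μL + 4500 μL = 5000 μL total → factor 5000/500 = 10
Step 2: 0.2 mL brought to 1.6 mL → factor 1.6/0.2 = 8
Step 3: 0.6 mL brought to 7.2 mL → factor 7.2/0.6 = 12
Step 4: 16-fold → factor 16
Dilution factor through solution 4 = 10 × 8 × 12 × 16 = 15360
[solution 4] = 1.00 × 10^5 copies/μL / 15360 = 6.51 copies/μL

6.51 copies/μL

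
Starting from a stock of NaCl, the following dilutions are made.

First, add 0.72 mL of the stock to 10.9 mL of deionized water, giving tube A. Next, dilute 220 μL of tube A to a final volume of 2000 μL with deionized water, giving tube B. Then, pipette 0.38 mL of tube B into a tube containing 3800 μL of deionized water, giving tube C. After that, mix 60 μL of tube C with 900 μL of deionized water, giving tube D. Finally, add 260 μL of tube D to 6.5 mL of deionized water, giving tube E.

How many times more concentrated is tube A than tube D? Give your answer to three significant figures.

Step 1: 0.72 mL + 10.9 mL = 11.62 mL total → factor 11.62/0.72 = 16.139
Step 2: 220 μL brought to 2000 μL → factor 2000/220 = 9.0909
Step 3: 0.38 mL + 3800 μL = 4.18 mL total → factor 4.18/0.38 = 11
Step 4: 60 μL + 900 μL = 960 μL total → factor 960/60 = 16
Dilution factor to tube A = 16.139; to tube D = 25822
[tube A]/[tube D] = (factor to tube D)/(factor to tube A) = 25822/16.139 = 1.60 × 10^3

1.60 × 10^3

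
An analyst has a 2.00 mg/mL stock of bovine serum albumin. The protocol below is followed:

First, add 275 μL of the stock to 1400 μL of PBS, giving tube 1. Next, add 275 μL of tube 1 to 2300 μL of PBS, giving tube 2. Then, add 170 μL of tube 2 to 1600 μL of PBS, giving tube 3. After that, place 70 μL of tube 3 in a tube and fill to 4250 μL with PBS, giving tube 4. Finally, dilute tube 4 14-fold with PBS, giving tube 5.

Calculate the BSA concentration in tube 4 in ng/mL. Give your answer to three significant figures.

55.5 ng/mL

Step 1: 275 μL + 1400 μL = 1675 μL total → factor 1675/275 = 6.0909
Step 2: 275 μL + 2300 μL = 2575 μL total → factor 2575/275 = 9.3636
Step 3: 170 μL + 1600 μL = 1770 μL total → factor 1770/170 = 10.412
Step 4: 70 μL brought to 4250 μL → factor 4250/70 = 60.714
Dilution factor through tube 4 = 6.0909 × 9.3636 × 10.412 × 60.714 = 36053
[tube 4] = 2.00 mg/mL / 36053 = 5.547 × 10^-5 mg/mL = 55.5 ng/mL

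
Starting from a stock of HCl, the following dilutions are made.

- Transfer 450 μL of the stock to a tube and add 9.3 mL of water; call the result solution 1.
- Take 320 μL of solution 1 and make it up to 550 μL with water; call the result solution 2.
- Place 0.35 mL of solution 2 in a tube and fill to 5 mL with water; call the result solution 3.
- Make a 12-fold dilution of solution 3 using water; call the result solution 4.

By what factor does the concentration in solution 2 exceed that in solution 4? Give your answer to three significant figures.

171

Step 1: 450 μL + 9.3 mL = 9750 μL total → factor 9750/450 = 21.667
Step 2: 320 μL brought to 550 μL → factor 550/320 = 1.7188
Step 3: 0.35 mL brought to 5 mL → factor 5/0.35 = 14.286
Step 4: 12-fold → factor 12
Dilution factor to solution 2 = 37.24; to solution 4 = 6383.9
[solution 2]/[solution 4] = (factor to solution 4)/(factor to solution 2) = 6383.9/37.24 = 171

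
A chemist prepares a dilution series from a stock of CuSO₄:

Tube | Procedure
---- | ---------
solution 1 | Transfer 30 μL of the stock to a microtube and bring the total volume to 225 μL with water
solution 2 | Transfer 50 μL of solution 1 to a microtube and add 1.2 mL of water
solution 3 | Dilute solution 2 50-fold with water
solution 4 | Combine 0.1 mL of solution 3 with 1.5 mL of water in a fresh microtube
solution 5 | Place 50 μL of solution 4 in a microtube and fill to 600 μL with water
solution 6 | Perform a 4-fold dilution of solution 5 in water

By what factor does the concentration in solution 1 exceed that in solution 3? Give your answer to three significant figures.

Step 1: 30 μL brought to 225 μL → factor 225/30 = 7.5
Step 2: 50 μL + 1.2 mL = 1250 μL total → factor 1250/50 = 25
Step 3: 50-fold → factor 50
Dilution factor to solution 1 = 7.5; to solution 3 = 9375
[solution 1]/[solution 3] = (factor to solution 3)/(factor to solution 1) = 9375/7.5 = 1.25 × 10^3

1.25 × 10^3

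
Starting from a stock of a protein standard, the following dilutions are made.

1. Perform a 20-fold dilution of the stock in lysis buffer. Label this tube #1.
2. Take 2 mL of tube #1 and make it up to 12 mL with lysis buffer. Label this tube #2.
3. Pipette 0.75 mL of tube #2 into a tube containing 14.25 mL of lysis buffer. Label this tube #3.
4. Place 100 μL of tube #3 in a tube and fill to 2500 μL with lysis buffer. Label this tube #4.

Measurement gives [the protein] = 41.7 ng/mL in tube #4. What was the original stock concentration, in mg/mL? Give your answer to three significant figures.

Step 1: 20-fold → factor 20
Step 2: 2 mL brought to 12 mL → factor 12/2 = 6
Step 3: 0.75 mL + 14.25 mL = 15 mL total → factor 15/0.75 = 20
Step 4: 100 μL brought to 2500 μL → factor 2500/100 = 25
Overall dilution factor = 20 × 6 × 20 × 25 = 60000
Stock = 41.7 ng/mL × 60000 = 2.502 × 10^6 ng/mL = 2.50 mg/mL

2.50 mg/mL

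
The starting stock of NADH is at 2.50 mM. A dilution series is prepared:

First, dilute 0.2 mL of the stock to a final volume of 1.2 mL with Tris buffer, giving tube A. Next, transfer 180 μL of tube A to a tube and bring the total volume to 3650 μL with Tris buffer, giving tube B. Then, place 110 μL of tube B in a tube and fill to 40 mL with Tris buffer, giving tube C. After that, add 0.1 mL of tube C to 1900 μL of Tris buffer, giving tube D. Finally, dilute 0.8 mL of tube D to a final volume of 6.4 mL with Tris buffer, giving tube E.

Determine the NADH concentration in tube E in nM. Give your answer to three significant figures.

0.353 nM

Step 1: 0.2 mL brought to 1.2 mL → factor 1.2/0.2 = 6
Step 2: 180 μL brought to 3650 μL → factor 3650/180 = 20.278
Step 3: 110 μL brought to 40 mL → factor 40000/110 = 363.64
Step 4: 0.1 mL + 1900 μL = 2 mL total → factor 2/0.1 = 20
Step 5: 0.8 mL brought to 6.4 mL → factor 6.4/0.8 = 8
Overall dilution factor = 6 × 20.278 × 363.64 × 20 × 8 = 7.0788 × 10^6
Final = 2.50 mM / 7.0788 × 10^6 = 3.532 × 10^-7 mM = 0.353 nM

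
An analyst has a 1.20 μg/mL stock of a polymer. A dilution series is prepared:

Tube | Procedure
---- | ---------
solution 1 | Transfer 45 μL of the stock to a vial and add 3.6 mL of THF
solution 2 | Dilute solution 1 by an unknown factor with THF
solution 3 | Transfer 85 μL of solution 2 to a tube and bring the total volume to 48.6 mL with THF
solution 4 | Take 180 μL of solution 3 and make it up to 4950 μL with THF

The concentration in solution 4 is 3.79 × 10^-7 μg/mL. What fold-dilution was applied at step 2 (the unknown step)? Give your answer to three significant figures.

Step 1: 45 μL + 3.6 mL = 3645 μL total → factor 3645/45 = 81
Step 2: unknown factor x
Step 3: 85 μL brought to 48.6 mL → factor 48600/85 = 571.76
Step 4: 180 μL brought to 4950 μL → factor 4950/180 = 27.5
Product of known-step factors = 1.2736 × 10^6
Overall factor = 1.20 μg/mL / (3.79 × 10^-7 μg/mL) = 3.1662 × 10^6
x = 3.1662 × 10^6 / 1.2736 × 10^6 = 2.49

2.49-fold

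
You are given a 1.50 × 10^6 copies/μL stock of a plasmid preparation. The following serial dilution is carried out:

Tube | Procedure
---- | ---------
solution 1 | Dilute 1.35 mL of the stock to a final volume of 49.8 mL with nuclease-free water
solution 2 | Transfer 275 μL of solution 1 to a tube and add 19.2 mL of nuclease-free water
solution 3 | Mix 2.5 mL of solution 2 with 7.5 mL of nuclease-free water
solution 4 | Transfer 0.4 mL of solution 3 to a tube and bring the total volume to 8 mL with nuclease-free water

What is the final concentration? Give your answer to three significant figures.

7.18 copies/μL

Step 1: 1.35 mL brought to 49.8 mL → factor 49.8/1.35 = 36.889
Step 2: 275 μL + 19.2 mL = 19475 μL total → factor 19475/275 = 70.818
Step 3: 2.5 mL + 7.5 mL = 10 mL total → factor 10/2.5 = 4
Step 4: 0.4 mL brought to 8 mL → factor 8/0.4 = 20
Overall dilution factor = 36.889 × 70.818 × 4 × 20 = 2.0899 × 10^5
Final = 1.50 × 10^6 copies/μL / 2.0899 × 10^5 = 7.18 copies/μL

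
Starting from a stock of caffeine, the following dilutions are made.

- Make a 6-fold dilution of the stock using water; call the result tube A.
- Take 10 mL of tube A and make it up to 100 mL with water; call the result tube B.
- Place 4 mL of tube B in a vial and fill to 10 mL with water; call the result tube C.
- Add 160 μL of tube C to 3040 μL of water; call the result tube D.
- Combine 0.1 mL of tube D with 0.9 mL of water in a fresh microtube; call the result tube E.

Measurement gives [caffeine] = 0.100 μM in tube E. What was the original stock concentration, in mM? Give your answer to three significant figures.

3.00 mM

Step 1: 6-fold → factor 6
Step 2: 10 mL brought to 100 mL → factor 100/10 = 10
Step 3: 4 mL brought to 10 mL → factor 10/4 = 2.5
Step 4: 160 μL + 3040 μL = 3200 μL total → factor 3200/160 = 20
Step 5: 0.1 mL + 0.9 mL = 1 mL total → factor 1/0.1 = 10
Overall dilution factor = 6 × 10 × 2.5 × 20 × 10 = 30000
Stock = 0.100 μM × 30000 = 3000 μM = 3.00 mM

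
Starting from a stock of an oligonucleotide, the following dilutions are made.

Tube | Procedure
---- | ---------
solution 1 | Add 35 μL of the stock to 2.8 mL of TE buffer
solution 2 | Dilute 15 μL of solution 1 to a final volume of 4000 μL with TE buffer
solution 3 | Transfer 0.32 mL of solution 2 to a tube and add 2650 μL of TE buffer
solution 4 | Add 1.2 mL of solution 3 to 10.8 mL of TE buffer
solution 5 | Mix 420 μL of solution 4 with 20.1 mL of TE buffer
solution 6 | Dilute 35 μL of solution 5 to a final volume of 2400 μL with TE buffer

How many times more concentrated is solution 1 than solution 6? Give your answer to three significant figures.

8.29 × 10^7

Step 1: 35 μL + 2.8 mL = 2835 μL total → factor 2835/35 = 81
Step 2: 15 μL brought to 4000 μL → factor 4000/15 = 266.67
Step 3: 0.32 mL + 2650 μL = 2.97 mL total → factor 2.97/0.32 = 9.2812
Step 4: 1.2 mL + 10.8 mL = 12 mL total → factor 12/1.2 = 10
Step 5: 420 μL + 20.1 mL = 20520 μL total → factor 20520/420 = 48.857
Step 6: 35 μL brought to 2400 μL → factor 2400/35 = 68.571
Dilution factor to solution 1 = 81; to solution 6 = 6.7163 × 10^9
[solution 1]/[solution 6] = (factor to solution 6)/(factor to solution 1) = 6.7163 × 10^9/81 = 8.29 × 10^7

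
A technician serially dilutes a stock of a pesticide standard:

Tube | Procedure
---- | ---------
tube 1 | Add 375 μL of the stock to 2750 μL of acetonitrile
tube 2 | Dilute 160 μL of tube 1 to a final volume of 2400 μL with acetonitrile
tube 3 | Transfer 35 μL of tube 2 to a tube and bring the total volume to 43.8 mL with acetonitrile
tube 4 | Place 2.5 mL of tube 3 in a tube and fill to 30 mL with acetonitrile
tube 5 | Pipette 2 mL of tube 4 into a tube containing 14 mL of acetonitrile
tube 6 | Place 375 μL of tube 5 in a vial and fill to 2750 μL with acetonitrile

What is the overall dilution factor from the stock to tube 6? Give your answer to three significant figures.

1.10 × 10^8

Step 1: 375 μL + 2750 μL = 3125 μL total → factor 3125/375 = 8.3333
Step 2: 160 μL brought to 2400 μL → factor 2400/160 = 15
Step 3: 35 μL brought to 43.8 mL → factor 43800/35 = 1251.4
Step 4: 2.5 mL brought to 30 mL → factor 30/2.5 = 12
Step 5: 2 mL + 14 mL = 16 mL total → factor 16/2 = 8
Step 6: 375 μL brought to 2750 μL → factor 2750/375 = 7.3333
Overall dilution factor = 8.3333 × 15 × 1251.4 × 12 × 8 × 7.3333 = 1.1013 × 10^8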